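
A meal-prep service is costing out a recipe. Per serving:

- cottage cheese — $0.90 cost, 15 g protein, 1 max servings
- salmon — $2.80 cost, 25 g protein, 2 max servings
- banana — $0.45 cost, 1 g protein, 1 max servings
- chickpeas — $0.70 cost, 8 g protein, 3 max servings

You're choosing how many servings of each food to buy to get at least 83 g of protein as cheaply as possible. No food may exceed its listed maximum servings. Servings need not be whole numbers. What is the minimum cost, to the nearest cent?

$7.93

Cost per g of protein: cottage cheese $0.0600, chickpeas $0.0875, salmon $0.1120, banana $0.4500.
Take 1 serving of cottage cheese: +15.0 g protein for $0.90 (total $0.90, still need 68.0 g).
Take 3 servings of chickpeas: +24.0 g protein for $2.10 (total $3.00, still need 44.0 g).
Take 1.76 servings of salmon: +44.0 g protein for $4.93 (total $7.93, still need 0.0 g).
Greedy by cheapest-per-g is optimal for a single linear constraint, so the minimum cost is $7.93.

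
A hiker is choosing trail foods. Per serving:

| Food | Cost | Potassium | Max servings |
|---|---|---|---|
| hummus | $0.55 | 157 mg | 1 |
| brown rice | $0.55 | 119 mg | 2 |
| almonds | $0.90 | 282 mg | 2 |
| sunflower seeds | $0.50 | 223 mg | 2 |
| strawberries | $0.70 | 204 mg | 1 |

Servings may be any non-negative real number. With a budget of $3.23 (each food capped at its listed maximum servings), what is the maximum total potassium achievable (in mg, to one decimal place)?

1135.3 mg

Potassium per dollar: sunflower seeds 446, almonds 313.3, strawberries 291.4, hummus 285.5, brown rice 216.4.
Take 2 servings of sunflower seeds: spends $1.00, +446.0 mg potassium (running total 446.0 mg).
Take 2 servings of almonds: spends $1.80, +564.0 mg potassium (running total 1010.0 mg).
Take 0.6143 servings of strawberries: spends $0.43, +125.3 mg potassium (running total 1135.3 mg).
Greedy by best ratio exhausts the cost allowance optimally: 1135.3 mg.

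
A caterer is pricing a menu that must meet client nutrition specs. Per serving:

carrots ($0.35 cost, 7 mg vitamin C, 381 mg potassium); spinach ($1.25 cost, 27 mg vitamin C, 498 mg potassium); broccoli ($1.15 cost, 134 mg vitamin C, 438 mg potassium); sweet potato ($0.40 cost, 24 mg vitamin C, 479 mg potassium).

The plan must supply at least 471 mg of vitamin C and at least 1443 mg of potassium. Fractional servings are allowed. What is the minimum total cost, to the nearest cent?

An LP optimum is at a vertex; with two nutrient constraints at most two foods are used. Check each candidate.
carrots only: max(471/7, 1443/381) = 67.29 servings → $23.55.
spinach only: max(471/27, 1443/498) = 17.44 servings → $21.81.
broccoli only: max(471/134, 1443/438) = 3.515 servings → $4.04.
sweet potato only: max(471/24, 1443/479) = 19.62 servings → $7.85.
carrots + spinach: intersection lies outside the first quadrant.
carrots + broccoli: the both-tight solution has a negative serving — not a feasible corner.
carrots + sweet potato: the both-tight solution has a negative serving — not a feasible corner.
spinach + broccoli with both targets exact would need a negative amount; discard.
spinach + sweet potato with both targets exact would need a negative amount; discard.
broccoli + sweet potato: the both-tight solution has a negative serving — not a feasible corner.
The minimum over all feasible corners is $4.04.

$4.04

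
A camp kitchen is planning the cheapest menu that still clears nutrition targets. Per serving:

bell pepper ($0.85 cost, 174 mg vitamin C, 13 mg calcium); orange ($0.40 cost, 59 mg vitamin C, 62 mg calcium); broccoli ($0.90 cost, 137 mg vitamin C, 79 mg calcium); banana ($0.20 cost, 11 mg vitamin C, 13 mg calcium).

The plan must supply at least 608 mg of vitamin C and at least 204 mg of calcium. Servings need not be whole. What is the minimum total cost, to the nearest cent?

For a min-cost LP with two ≥-constraints, a basic feasible solution has at most two positive variables.
bell pepper only: max(608/174, 204/13) = 15.69 servings → $13.34.
orange only: max(608/59, 204/62) = 10.31 servings → $4.12.
broccoli only: max(608/137, 204/79) = 4.438 servings → $3.99.
banana only: max(608/11, 204/13) = 55.27 servings → $11.05.
bell pepper + orange with both tight: 2.561 servings and 2.753 servings → $3.28.
bell pepper + broccoli with both tight: 1.679 servings and 2.306 servings → $3.50.
bell pepper + banana with both tight: 2.671 servings and 13.02 servings → $4.87.
orange + broccoli: the both-tight solution has a negative serving — not a feasible corner.
orange + banana with both targets exact would need a negative amount; discard.
broccoli + banana: intersection lies outside the first quadrant.
Cheapest feasible corner: $3.28.

$3.28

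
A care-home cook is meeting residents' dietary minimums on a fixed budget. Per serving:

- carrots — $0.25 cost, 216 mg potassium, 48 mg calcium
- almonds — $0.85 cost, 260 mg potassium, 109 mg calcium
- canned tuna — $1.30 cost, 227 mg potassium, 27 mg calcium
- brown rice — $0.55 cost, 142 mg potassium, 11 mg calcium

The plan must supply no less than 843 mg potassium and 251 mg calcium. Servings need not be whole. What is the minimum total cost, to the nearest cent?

$1.31

Two binding constraints pin down two serving amounts, so the optimal mix uses at most two foods. The candidates are each food alone (scaled to the tighter of potassium/calcium) and each pair with both constraints tight.
carrots only: max(843/216, 251/48) = 5.229 servings → $1.31.
almonds only: max(843/260, 251/109) = 3.242 servings → $2.76.
canned tuna only: max(843/227, 251/27) = 9.296 servings → $12.09.
brown rice only: max(843/142, 251/11) = 22.82 servings → $12.55.
carrots + almonds with both tight: 2.407 servings and 1.243 servings → $1.66.
carrots + canned tuna with both targets exact would need a negative amount; discard.
carrots + brown rice: the both-tight solution has a negative serving — not a feasible corner.
almonds + canned tuna with both tight: 1.931 servings and 1.502 servings → $3.59.
almonds + brown rice with both tight: 2.09 servings and 2.11 servings → $2.94.
canned tuna + brown rice: intersection lies outside the first quadrant.
The minimum over all feasible corners is $1.31.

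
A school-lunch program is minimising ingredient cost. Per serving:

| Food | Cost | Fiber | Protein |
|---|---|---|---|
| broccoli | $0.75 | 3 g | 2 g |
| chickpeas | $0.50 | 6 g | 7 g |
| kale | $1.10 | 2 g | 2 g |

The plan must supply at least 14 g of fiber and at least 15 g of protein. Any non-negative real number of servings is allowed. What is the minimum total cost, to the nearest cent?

broccoli only: max(14/3, 15/2) = 7.5 servings → $5.62.
chickpeas only: max(14/6, 15/7) = 2.333 servings → $1.17.
kale only: max(14/2, 15/2) = 7.5 servings → $8.25.
broccoli + chickpeas with both tight: 0.8889 servings and 1.889 servings → $1.61.
broccoli + kale: the both-tight solution has a negative serving — not a feasible corner.
chickpeas + kale with both tight: 1 serving and 4 servings → $4.90.
So the least-cost plan costs $1.17.

$1.17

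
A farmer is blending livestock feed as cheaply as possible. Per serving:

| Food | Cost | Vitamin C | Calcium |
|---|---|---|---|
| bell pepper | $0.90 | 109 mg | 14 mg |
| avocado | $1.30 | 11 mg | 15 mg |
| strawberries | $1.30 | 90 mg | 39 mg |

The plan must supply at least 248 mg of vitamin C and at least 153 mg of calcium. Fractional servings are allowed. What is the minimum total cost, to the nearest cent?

bell pepper only: max(248/109, 153/14) = 10.93 servings → $9.84.
avocado only: max(248/11, 153/15) = 22.55 servings → $29.31.
strawberries only: max(248/90, 153/39) = 3.923 servings → $5.10.
bell pepper + avocado with both tight: 1.375 servings and 8.916 servings → $12.83.
bell pepper + strawberries: intersection lies outside the first quadrant.
avocado + strawberries with both tight: 4.45 servings and 2.212 servings → $8.66.
The minimum over all feasible corners is $5.10.

$5.10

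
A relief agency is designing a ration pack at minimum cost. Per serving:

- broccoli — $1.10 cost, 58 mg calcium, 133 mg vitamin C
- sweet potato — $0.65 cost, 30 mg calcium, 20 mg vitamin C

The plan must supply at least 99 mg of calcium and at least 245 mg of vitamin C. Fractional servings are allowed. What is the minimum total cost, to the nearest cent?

$2.03

broccoli only: max(99/58, 245/133) = 1.842 servings → $2.03.
sweet potato only: max(99/30, 245/20) = 12.25 servings → $7.96.
broccoli + sweet potato: intersection lies outside the first quadrant.
Cheapest feasible corner: $2.03.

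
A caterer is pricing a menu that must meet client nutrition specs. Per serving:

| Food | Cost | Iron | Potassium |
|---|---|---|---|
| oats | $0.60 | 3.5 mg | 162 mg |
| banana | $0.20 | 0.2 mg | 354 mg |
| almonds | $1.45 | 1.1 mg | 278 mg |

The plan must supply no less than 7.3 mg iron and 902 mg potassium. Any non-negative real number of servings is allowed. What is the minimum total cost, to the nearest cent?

$1.52

oats only: max(7.3/3.5, 902/162) = 5.568 servings → $3.34.
banana only: max(7.3/0.2, 902/354) = 36.5 servings → $7.30.
almonds only: max(7.3/1.1, 902/278) = 6.636 servings → $9.62.
oats + banana with both tight: 1.992 servings and 1.636 servings → $1.52.
oats + almonds with both tight: 1.305 servings and 2.484 servings → $4.39.
banana + almonds with both targets exact would need a negative amount; discard.
Cheapest feasible corner: $1.52.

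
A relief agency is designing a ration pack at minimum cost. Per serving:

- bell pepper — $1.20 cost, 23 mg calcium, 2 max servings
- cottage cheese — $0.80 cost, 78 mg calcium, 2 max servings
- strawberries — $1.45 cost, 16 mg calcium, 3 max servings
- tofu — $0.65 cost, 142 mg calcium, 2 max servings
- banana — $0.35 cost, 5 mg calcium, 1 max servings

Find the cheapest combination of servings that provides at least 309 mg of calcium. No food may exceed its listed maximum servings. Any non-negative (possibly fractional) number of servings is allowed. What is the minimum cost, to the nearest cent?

Cost per mg of calcium: tofu $0.0046, cottage cheese $0.0103, bell pepper $0.0522, banana $0.0700, strawberries $0.0906.
Take 2 servings of tofu: +284.0 mg calcium for $1.30 (total $1.30, still need 25.0 mg).
Take 0.3205 servings of cottage cheese: +25.0 mg calcium for $0.26 (total $1.56, still need 0.0 mg).
Greedy by cheapest-per-mg is optimal for a single linear constraint, so the minimum cost is $1.56.

$1.56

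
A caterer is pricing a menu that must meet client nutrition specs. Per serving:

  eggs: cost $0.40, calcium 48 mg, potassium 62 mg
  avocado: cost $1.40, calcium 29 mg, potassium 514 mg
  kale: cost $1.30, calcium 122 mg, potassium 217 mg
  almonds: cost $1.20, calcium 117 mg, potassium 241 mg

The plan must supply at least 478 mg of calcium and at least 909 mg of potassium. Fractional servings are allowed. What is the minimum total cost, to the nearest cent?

A basic optimal solution has at most two foods positive. Try each food alone and each pair with both targets met exactly.
eggs only: max(478/48, 909/62) = 14.66 servings → $5.86.
avocado only: max(478/29, 909/514) = 16.48 servings → $23.08.
kale only: max(478/122, 909/217) = 4.189 servings → $5.45.
almonds only: max(478/117, 909/241) = 4.085 servings → $4.90.
eggs + avocado with both tight: 9.589 servings and 0.6119 servings → $4.69.
eggs + kale with both targets exact would need a negative amount; discard.
eggs + almonds with both tight: 2.05 servings and 3.244 servings → $4.71.
avocado + kale with both tight: 0.1271 servings and 3.888 servings → $5.23.
avocado + almonds with both targets exact would need a negative amount; discard.
kale + almonds with both tight: 2.204 servings and 1.787 servings → $5.01.
Cheapest feasible corner: $4.69.

$4.69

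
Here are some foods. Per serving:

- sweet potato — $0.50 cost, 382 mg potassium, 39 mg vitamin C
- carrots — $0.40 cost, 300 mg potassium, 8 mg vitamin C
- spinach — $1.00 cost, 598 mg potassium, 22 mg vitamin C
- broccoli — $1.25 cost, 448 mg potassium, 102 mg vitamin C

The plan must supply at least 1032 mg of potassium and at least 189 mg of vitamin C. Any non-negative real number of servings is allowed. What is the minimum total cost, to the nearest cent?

$2.34

At the optimum either one food covers both requirements or two foods hit both targets exactly; no other combination can be cheaper.
sweet potato only: max(1032/382, 189/39) = 4.846 servings → $2.42.
carrots only: max(1032/300, 189/8) = 23.62 servings → $9.45.
spinach only: max(1032/598, 189/22) = 8.591 servings → $8.59.
broccoli only: max(1032/448, 189/102) = 2.304 servings → $2.88.
sweet potato + carrots: intersection lies outside the first quadrant.
sweet potato + spinach: intersection lies outside the first quadrant.
sweet potato + broccoli with both tight: 0.9581 servings and 1.487 servings → $2.34.
carrots + spinach: the both-tight solution has a negative serving — not a feasible corner.
carrots + broccoli with both tight: 0.7622 servings and 1.793 servings → $2.55.
spinach + broccoli with both tight: 0.4027 servings and 1.766 servings → $2.61.
Cheapest feasible corner: $2.34.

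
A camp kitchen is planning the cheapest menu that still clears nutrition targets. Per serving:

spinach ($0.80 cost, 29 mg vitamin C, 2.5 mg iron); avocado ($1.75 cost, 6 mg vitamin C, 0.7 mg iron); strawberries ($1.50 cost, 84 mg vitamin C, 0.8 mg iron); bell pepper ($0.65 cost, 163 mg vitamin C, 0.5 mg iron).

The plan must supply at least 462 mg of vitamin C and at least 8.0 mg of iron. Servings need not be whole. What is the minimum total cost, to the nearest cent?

spinach only: max(462/29, 8.0/2.5) = 15.93 servings → $12.74.
avocado only: max(462/6, 8.0/0.7) = 77 servings → $134.75.
strawberries only: max(462/84, 8.0/0.8) = 10 servings → $15.00.
bell pepper only: max(462/163, 8.0/0.5) = 16 servings → $10.40.
spinach + avocado: intersection lies outside the first quadrant.
spinach + strawberries with both tight: 1.619 servings and 4.941 servings → $8.71.
spinach + bell pepper with both tight: 2.73 servings and 2.349 servings → $3.71.
avocado + strawberries with both tight: 5.6 servings and 5.1 servings → $17.45.
avocado + bell pepper with both tight: 9.658 servings and 2.479 servings → $18.51.
strawberries + bell pepper: intersection lies outside the first quadrant.
So the least-cost plan costs $3.71.

$3.71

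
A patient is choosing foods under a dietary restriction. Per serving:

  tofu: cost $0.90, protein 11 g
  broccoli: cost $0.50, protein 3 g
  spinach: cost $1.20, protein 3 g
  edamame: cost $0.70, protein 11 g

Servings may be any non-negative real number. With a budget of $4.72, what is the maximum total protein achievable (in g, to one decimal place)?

Protein per dollar: edamame 15.71, tofu 12.22, broccoli 6, spinach 2.5.
With no serving limits, spend the whole cost allowance on edamame: $4.72 / $0.70 × 11 g = 74.2 g.

74.2 g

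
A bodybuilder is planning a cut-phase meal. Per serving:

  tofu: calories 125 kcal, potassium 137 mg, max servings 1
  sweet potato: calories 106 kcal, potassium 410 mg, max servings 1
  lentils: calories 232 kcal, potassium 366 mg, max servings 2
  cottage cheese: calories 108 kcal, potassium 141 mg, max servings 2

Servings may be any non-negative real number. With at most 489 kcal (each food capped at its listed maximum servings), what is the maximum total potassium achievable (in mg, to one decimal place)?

1014.2 mg

Potassium per kcal: sweet potato 3.868, lentils 1.578, cottage cheese 1.306, tofu 1.096.
Take 1 serving of sweet potato: uses 106 kcal, +410.0 mg potassium (running total 410.0 mg).
Take 1.651 servings of lentils: uses 383 kcal, +604.2 mg potassium (running total 1014.2 mg).
Greedy by best ratio exhausts the calories allowance optimally: 1014.2 mg.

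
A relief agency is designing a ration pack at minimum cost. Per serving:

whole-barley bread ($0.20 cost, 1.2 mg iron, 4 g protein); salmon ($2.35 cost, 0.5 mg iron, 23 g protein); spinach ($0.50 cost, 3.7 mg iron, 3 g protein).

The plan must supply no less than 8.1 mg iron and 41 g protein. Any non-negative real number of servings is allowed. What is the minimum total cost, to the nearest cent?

$2.05

A basic optimal solution has at most two foods positive. Try each food alone and each pair with both targets met exactly.
whole-barley bread only: max(8.1/1.2, 41/4) = 10.25 servings → $2.05.
salmon only: max(8.1/0.5, 41/23) = 16.2 servings → $38.07.
spinach only: max(8.1/3.7, 41/3) = 13.67 servings → $6.83.
whole-barley bread + salmon with both tight: 6.477 servings and 0.6562 servings → $2.84.
whole-barley bread + spinach with both targets exact would need a negative amount; discard.
salmon + spinach with both tight: 1.524 servings and 1.983 servings → $4.57.
Cheapest feasible corner: $2.05.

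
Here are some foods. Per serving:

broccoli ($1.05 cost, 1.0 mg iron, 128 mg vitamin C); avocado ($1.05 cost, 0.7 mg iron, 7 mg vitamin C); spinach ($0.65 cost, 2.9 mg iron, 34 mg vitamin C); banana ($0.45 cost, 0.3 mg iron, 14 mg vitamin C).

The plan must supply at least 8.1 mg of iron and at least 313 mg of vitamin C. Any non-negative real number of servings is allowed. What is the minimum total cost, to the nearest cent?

This is a tiny linear program; its minimum lies at a vertex of the feasible set. List the vertices and price them.
broccoli only: max(8.1/1.0, 313/128) = 8.1 servings → $8.51.
avocado only: max(8.1/0.7, 313/7) = 44.71 servings → $46.95.
spinach only: max(8.1/2.9, 313/34) = 9.206 servings → $5.98.
banana only: max(8.1/0.3, 313/14) = 27 servings → $12.15.
broccoli + avocado with both tight: 1.966 servings and 8.763 servings → $11.27.
broccoli + spinach with both tight: 1.875 servings and 2.147 servings → $3.36.
broccoli + banana: intersection lies outside the first quadrant.
avocado + spinach: intersection lies outside the first quadrant.
avocado + banana with both tight: 2.532 servings and 21.09 servings → $12.15.
spinach + banana with both tight: 0.6414 servings and 20.8 servings → $9.78.
Cheapest feasible corner: $3.36.

$3.36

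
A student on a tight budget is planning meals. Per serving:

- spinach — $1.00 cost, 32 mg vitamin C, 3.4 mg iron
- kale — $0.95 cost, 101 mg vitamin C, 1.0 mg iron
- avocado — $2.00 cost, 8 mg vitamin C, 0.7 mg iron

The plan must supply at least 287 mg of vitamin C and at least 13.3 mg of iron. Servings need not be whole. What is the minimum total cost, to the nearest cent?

For a min-cost LP with two ≥-constraints, a basic feasible solution has at most two positive variables.
spinach only: max(287/32, 13.3/3.4) = 8.969 servings → $8.97.
kale only: max(287/101, 13.3/1.0) = 13.3 servings → $12.63.
avocado only: max(287/8, 13.3/0.7) = 35.88 servings → $71.75.
spinach + kale with both tight: 3.392 servings and 1.767 servings → $5.07.
spinach + avocado with both targets exact would need a negative amount; discard.
kale + avocado with both tight: 1.507 servings and 16.85 servings → $35.13.
Cheapest feasible corner: $5.07.

$5.07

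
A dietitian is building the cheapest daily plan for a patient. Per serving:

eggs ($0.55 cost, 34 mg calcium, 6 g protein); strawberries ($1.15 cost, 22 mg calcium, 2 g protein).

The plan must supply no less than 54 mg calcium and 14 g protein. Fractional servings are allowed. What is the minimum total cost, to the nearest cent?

An LP optimum is at a vertex; with two nutrient constraints at most two foods are used. Check each candidate.
eggs only: max(54/34, 14/6) = 2.333 servings → $1.28.
strawberries only: max(54/22, 14/2) = 7 servings → $8.05.
eggs + strawberries: intersection lies outside the first quadrant.
So the least-cost plan costs $1.28.

$1.28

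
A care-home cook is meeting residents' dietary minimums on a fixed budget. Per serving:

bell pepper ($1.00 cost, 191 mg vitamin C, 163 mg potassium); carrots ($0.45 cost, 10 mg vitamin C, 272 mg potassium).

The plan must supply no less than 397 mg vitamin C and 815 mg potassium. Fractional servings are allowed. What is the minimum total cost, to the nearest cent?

$2.80

For a min-cost LP with two ≥-constraints, a basic feasible solution has at most two positive variables.
bell pepper only: max(397/191, 815/163) = 5 servings → $5.00.
carrots only: max(397/10, 815/272) = 39.7 servings → $17.86.
bell pepper + carrots with both tight: 1.984 servings and 1.807 servings → $2.80.
So the least-cost plan costs $2.80.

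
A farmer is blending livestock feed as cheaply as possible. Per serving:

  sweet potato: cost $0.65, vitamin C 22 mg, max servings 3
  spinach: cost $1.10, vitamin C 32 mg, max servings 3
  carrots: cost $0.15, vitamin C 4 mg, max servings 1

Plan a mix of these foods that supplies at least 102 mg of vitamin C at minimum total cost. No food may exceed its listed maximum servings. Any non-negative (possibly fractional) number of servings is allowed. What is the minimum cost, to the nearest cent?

Cost per mg of vitamin C: sweet potato $0.0295, spinach $0.0344, carrots $0.0375.
Take 3 servings of sweet potato: +66.0 mg vitamin C for $1.95 (total $1.95, still need 36.0 mg).
Take 1.125 servings of spinach: +36.0 mg vitamin C for $1.24 (total $3.19, still need 0.0 mg).
Greedy by cheapest-per-mg is optimal for a single linear constraint, so the minimum cost is $3.19.

$3.19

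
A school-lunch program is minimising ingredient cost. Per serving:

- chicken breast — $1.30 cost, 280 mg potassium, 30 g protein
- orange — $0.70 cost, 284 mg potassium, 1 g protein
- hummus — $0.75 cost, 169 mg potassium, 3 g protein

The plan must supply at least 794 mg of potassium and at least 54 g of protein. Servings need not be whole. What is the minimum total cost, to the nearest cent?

With two linear requirements the optimum uses one or two foods; enumerate the corners.
chicken breast only: max(794/280, 54/30) = 2.836 servings → $3.69.
orange only: max(794/284, 54/1) = 54 servings → $37.80.
hummus only: max(794/169, 54/3) = 18 servings → $13.50.
chicken breast + orange with both tight: 1.765 servings and 1.056 servings → $3.03.
chicken breast + hummus with both tight: 1.594 servings and 2.057 servings → $3.62.
orange + hummus: intersection lies outside the first quadrant.
So the least-cost plan costs $3.03.

$3.03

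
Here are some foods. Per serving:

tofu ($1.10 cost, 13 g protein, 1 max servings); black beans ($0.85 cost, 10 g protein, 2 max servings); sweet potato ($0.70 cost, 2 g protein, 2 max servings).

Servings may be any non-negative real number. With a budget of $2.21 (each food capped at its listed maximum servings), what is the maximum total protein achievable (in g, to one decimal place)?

Protein per dollar: tofu 11.82, black beans 11.76, sweet potato 2.857.
Take 1 serving of tofu: spends $1.10, +13.0 g protein (running total 13.0 g).
Take 1.306 servings of black beans: spends $1.11, +13.1 g protein (running total 26.1 g).
Filling greedily by protein-per-dollar is optimal for one linear limit, giving 26.1 g.

26.1 g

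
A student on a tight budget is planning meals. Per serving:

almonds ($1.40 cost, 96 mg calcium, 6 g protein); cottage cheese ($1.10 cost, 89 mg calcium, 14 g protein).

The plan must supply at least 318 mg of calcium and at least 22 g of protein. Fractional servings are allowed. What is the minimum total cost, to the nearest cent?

A basic optimal solution has at most two foods positive. Try each food alone and each pair with both targets met exactly.
almonds only: max(318/96, 22/6) = 3.667 servings → $5.13.
cottage cheese only: max(318/89, 22/14) = 3.573 servings → $3.93.
almonds + cottage cheese with both tight: 3.079 servings and 0.2519 servings → $4.59.
Cheapest feasible corner: $3.93.

$3.93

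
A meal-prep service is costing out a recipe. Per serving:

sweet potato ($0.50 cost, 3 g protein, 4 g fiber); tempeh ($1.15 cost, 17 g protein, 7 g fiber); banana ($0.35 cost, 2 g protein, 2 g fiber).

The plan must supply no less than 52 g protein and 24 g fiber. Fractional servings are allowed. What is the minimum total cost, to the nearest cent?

This is a tiny linear program; its minimum lies at a vertex of the feasible set. List the vertices and price them.
sweet potato only: max(52/3, 24/4) = 17.33 servings → $8.67.
tempeh only: max(52/17, 24/7) = 3.429 servings → $3.94.
banana only: max(52/2, 24/2) = 26 servings → $9.10.
sweet potato + tempeh with both tight: 0.9362 servings and 2.894 servings → $3.80.
sweet potato + banana: intersection lies outside the first quadrant.
tempeh + banana with both tight: 2.8 servings and 2.2 servings → $3.99.
Cheapest feasible corner: $3.80.

$3.80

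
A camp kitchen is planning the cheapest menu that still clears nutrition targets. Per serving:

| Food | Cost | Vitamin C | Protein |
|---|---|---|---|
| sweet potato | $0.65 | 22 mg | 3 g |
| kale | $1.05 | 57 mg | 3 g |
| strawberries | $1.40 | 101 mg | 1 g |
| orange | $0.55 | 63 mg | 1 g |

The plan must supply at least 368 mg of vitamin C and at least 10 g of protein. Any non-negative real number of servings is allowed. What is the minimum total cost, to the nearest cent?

$3.93

At the optimum either one food covers both requirements or two foods hit both targets exactly; no other combination can be cheaper.
sweet potato only: max(368/22, 10/3) = 16.73 servings → $10.87.
kale only: max(368/57, 10/3) = 6.456 servings → $6.78.
strawberries only: max(368/101, 10/1) = 10 servings → $14.00.
orange only: max(368/63, 10/1) = 10 servings → $5.50.
sweet potato + kale: intersection lies outside the first quadrant.
sweet potato + strawberries with both tight: 2.285 servings and 3.146 servings → $5.89.
sweet potato + orange with both tight: 1.569 servings and 5.293 servings → $3.93.
kale + strawberries with both tight: 2.61 servings and 2.171 servings → $5.78.
kale + orange with both tight: 1.985 servings and 4.045 servings → $4.31.
strawberries + orange: intersection lies outside the first quadrant.
Cheapest feasible corner: $3.93.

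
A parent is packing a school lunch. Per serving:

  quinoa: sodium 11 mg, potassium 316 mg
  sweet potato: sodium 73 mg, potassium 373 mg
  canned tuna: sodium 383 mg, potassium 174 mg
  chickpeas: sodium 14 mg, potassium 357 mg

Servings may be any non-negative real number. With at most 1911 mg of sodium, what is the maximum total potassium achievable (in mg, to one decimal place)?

54897.8 mg

Potassium per mg sodium: quinoa 28.73, chickpeas 25.5, sweet potato 5.11, canned tuna 0.4543.
With no serving limits, spend the whole sodium allowance on quinoa: 1911 mg / 11 mg × 316 mg = 54897.8 mg.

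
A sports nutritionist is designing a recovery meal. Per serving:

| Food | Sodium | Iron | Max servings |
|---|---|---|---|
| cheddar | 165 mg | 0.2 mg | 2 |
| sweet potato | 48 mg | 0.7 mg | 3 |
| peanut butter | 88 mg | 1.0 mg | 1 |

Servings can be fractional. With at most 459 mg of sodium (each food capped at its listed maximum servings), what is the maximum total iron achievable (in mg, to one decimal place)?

Iron per mg sodium: sweet potato 0.01458, peanut butter 0.01136, cheddar 0.001212.
Take 3 servings of sweet potato: uses 144 mg sodium, +2.1 mg iron (running total 2.1 mg).
Take 1 serving of peanut butter: uses 88 mg sodium, +1.0 mg iron (running total 3.1 mg).
Take 1.376 servings of cheddar: uses 227 mg sodium, +0.3 mg iron (running total 3.4 mg).
Filling greedily by iron-per-mg sodium is optimal for one linear limit, giving 3.4 mg.

3.4 mg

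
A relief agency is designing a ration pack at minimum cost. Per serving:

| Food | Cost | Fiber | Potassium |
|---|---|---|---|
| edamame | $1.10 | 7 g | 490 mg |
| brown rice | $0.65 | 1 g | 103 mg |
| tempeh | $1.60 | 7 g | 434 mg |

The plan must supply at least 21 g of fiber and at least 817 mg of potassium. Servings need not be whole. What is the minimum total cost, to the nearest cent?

$3.30

This is a tiny linear program; its minimum lies at a vertex of the feasible set. List the vertices and price them.
edamame only: max(21/7, 817/490) = 3 servings → $3.30.
brown rice only: max(21/1, 817/103) = 21 servings → $13.65.
tempeh only: max(21/7, 817/434) = 3 servings → $4.80.
edamame + brown rice: the both-tight solution has a negative serving — not a feasible corner.
edamame + tempeh: intersection lies outside the first quadrant.
brown rice + tempeh: the both-tight solution has a negative serving — not a feasible corner.
So the least-cost plan costs $3.30.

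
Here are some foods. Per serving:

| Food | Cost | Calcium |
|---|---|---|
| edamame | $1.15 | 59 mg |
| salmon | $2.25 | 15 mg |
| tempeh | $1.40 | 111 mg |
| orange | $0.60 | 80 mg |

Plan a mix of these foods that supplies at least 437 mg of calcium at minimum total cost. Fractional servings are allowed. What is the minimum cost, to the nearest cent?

Cost per mg of calcium: orange $0.0075, tempeh $0.0126, edamame $0.0195, salmon $0.1500.
With no serving limits, use only orange: 437 mg / 80 mg = 5.463 servings × $0.60 = $3.28.

$3.28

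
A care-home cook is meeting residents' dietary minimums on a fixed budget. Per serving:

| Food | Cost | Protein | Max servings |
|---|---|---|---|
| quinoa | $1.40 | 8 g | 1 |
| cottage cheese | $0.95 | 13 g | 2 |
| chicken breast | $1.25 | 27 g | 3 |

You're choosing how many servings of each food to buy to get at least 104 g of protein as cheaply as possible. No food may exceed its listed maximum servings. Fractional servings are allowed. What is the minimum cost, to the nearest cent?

$5.43

Cost per g of protein: chicken breast $0.0463, cottage cheese $0.0731, quinoa $0.1750.
Take 3 servings of chicken breast: +81.0 g protein for $3.75 (total $3.75, still need 23.0 g).
Take 1.769 servings of cottage cheese: +23.0 g protein for $1.68 (total $5.43, still need 0.0 g).
Greedy by cheapest-per-g is optimal for a single linear constraint, so the minimum cost is $5.43.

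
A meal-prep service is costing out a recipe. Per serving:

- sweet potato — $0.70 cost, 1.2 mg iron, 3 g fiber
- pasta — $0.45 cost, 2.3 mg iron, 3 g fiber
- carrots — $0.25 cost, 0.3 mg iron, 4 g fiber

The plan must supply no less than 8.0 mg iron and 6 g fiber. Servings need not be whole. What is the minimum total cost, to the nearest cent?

$1.57

An LP optimum is at a vertex; with two nutrient constraints at most two foods are used. Check each candidate.
sweet potato only: max(8.0/1.2, 6/3) = 6.667 servings → $4.67.
pasta only: max(8.0/2.3, 6/3) = 3.478 servings → $1.57.
carrots only: max(8.0/0.3, 6/4) = 26.67 servings → $6.67.
sweet potato + pasta: intersection lies outside the first quadrant.
sweet potato + carrots: intersection lies outside the first quadrant.
pasta + carrots with both targets exact would need a negative amount; discard.
Cheapest feasible corner: $1.57.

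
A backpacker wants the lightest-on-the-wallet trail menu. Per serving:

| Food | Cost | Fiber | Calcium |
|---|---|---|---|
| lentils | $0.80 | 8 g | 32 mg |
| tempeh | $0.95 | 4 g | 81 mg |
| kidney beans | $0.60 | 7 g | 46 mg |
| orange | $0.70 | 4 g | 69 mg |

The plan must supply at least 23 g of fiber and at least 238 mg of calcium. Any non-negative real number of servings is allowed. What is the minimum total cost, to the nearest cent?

$2.70

lentils only: max(23/8, 238/32) = 7.438 servings → $5.95.
tempeh only: max(23/4, 238/81) = 5.75 servings → $5.46.
kidney beans only: max(23/7, 238/46) = 5.174 servings → $3.10.
orange only: max(23/4, 238/69) = 5.75 servings → $4.03.
lentils + tempeh with both tight: 1.752 servings and 2.246 servings → $3.54.
lentils + kidney beans with both targets exact would need a negative amount; discard.
lentils + orange with both tight: 1.498 servings and 2.755 servings → $3.13.
tempeh + kidney beans with both tight: 1.587 servings and 2.379 servings → $2.94.
tempeh + orange: intersection lies outside the first quadrant.
kidney beans + orange with both tight: 2.124 servings and 2.033 servings → $2.70.
So the least-cost plan costs $2.70.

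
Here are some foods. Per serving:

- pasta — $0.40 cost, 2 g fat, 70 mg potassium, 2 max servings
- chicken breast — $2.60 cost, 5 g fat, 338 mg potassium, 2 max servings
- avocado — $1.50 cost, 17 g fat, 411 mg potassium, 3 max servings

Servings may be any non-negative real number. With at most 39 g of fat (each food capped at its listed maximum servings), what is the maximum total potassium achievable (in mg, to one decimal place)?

1420.4 mg

Potassium per g fat: chicken breast 67.6, pasta 35, avocado 24.18.
Take 2 servings of chicken breast: uses 10 g fat, +676.0 mg potassium (running total 676.0 mg).
Take 2 servings of pasta: uses 4 g fat, +140.0 mg potassium (running total 816.0 mg).
Take 1.471 servings of avocado: uses 25 g fat, +604.4 mg potassium (running total 1420.4 mg).
Filling greedily by potassium-per-g fat is optimal for one linear limit, giving 1420.4 mg.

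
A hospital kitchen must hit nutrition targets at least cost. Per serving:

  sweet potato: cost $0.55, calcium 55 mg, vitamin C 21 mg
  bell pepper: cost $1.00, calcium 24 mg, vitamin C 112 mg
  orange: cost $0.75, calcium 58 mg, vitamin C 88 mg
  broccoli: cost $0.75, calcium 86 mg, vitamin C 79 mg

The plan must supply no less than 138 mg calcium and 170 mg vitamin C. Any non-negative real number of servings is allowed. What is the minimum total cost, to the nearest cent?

$1.51

Minimising a linear cost over {calcium ≥ 138, vitamin C ≥ 170, servings ≥ 0} — the optimum is at a vertex, using one or two foods.
sweet potato only: max(138/55, 170/21) = 8.095 servings → $4.45.
bell pepper only: max(138/24, 170/112) = 5.75 servings → $5.75.
orange only: max(138/58, 170/88) = 2.379 servings → $1.78.
broccoli only: max(138/86, 170/79) = 2.152 servings → $1.61.
sweet potato + bell pepper with both tight: 2.011 servings and 1.141 servings → $2.25.
sweet potato + orange with both tight: 0.6306 servings and 1.781 servings → $1.68.
sweet potato + broccoli with both targets exact would need a negative amount; discard.
bell pepper + orange with both targets exact would need a negative amount; discard.
bell pepper + broccoli with both tight: 0.4806 servings and 1.471 servings → $1.58.
orange + broccoli with both tight: 1.245 servings and 0.7649 servings → $1.51.
So the least-cost plan costs $1.51.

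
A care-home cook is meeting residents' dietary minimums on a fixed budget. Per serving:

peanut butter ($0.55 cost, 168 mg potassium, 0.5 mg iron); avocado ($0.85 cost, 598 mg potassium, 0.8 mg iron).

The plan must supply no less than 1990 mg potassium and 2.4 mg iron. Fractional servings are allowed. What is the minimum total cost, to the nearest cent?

$2.83

An LP optimum is at a vertex; with two nutrient constraints at most two foods are used. Check each candidate.
peanut butter only: max(1990/168, 2.4/0.5) = 11.85 servings → $6.51.
avocado only: max(1990/598, 2.4/0.8) = 3.328 servings → $2.83.
peanut butter + avocado with both targets exact would need a negative amount; discard.
So the least-cost plan costs $2.83.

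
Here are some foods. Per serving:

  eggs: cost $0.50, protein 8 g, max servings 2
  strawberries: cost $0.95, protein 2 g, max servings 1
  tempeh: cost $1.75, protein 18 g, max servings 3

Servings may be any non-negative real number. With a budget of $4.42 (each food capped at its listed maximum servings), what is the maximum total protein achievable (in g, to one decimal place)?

51.2 g

Protein per dollar: eggs 16, tempeh 10.29, strawberries 2.105.
Take 2 servings of eggs: spends $1.00, +16.0 g protein (running total 16.0 g).
Take 1.954 servings of tempeh: spends $3.42, +35.2 g protein (running total 51.2 g).
Filling greedily by protein-per-dollar is optimal for one linear limit, giving 51.2 g.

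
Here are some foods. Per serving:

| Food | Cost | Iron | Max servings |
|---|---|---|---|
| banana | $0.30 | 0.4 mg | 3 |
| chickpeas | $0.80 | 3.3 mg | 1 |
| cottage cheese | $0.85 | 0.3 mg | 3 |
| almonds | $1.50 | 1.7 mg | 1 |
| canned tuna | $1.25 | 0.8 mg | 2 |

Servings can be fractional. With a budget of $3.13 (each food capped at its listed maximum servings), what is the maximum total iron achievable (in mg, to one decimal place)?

6.1 mg

Iron per dollar: chickpeas 4.125, banana 1.333, almonds 1.133, canned tuna 0.64, cottage cheese 0.3529.
Take 1 serving of chickpeas: spends $0.80, +3.3 mg iron (running total 3.3 mg).
Take 3 servings of banana: spends $0.90, +1.2 mg iron (running total 4.5 mg).
Take 0.9533 servings of almonds: spends $1.43, +1.6 mg iron (running total 6.1 mg).
Filling greedily by iron-per-dollar is optimal for one linear limit, giving 6.1 mg.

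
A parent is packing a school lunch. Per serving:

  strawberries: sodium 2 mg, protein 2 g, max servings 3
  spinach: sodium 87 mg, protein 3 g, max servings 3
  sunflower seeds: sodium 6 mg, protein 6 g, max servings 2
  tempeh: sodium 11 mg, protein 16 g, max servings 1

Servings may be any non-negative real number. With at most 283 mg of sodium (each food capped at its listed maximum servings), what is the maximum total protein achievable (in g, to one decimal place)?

42.8 g

Protein per mg sodium: tempeh 1.455, strawberries 1, sunflower seeds 1, spinach 0.03448.
Take 1 serving of tempeh: uses 11 mg sodium, +16.0 g protein (running total 16.0 g).
Take 3 servings of strawberries: uses 6 mg sodium, +6.0 g protein (running total 22.0 g).
Take 2 servings of sunflower seeds: uses 12 mg sodium, +12.0 g protein (running total 34.0 g).
Take 2.92 servings of spinach: uses 254 mg sodium, +8.8 g protein (running total 42.8 g).
Filling greedily by protein-per-mg sodium is optimal for one linear limit, giving 42.8 g.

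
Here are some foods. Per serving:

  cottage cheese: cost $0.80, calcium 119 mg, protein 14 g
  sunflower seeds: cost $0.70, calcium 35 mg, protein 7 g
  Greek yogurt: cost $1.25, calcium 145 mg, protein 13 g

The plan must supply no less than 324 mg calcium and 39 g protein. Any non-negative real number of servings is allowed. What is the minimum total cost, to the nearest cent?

cottage cheese only: max(324/119, 39/14) = 2.786 servings → $2.23.
sunflower seeds only: max(324/35, 39/7) = 9.257 servings → $6.48.
Greek yogurt only: max(324/145, 39/13) = 3 servings → $3.75.
cottage cheese + sunflower seeds with both tight: 2.633 servings and 0.3061 servings → $2.32.
cottage cheese + Greek yogurt: intersection lies outside the first quadrant.
sunflower seeds + Greek yogurt with both tight: 2.577 servings and 1.613 servings → $3.82.
So the least-cost plan costs $2.23.

$2.23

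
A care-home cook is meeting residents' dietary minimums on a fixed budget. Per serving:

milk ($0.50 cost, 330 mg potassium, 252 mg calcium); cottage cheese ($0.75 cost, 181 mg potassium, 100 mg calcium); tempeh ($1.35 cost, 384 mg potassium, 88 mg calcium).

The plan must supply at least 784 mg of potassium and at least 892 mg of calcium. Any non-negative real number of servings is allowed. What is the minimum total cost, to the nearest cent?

This is a tiny linear program; its minimum lies at a vertex of the feasible set. List the vertices and price them.
milk only: max(784/330, 892/252) = 3.54 servings → $1.77.
cottage cheese only: max(784/181, 892/100) = 8.92 servings → $6.69.
tempeh only: max(784/384, 892/88) = 10.14 servings → $13.68.
milk + cottage cheese: intersection lies outside the first quadrant.
milk + tempeh with both targets exact would need a negative amount; discard.
cottage cheese + tempeh: the both-tight solution has a negative serving — not a feasible corner.
The minimum over all feasible corners is $1.77.

$1.77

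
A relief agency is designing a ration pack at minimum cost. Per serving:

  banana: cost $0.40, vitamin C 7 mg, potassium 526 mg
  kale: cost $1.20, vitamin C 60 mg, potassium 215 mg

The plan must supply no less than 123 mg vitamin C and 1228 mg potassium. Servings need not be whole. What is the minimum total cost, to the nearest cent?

$2.87

With two linear requirements the optimum uses one or two foods; enumerate the corners.
banana only: max(123/7, 1228/526) = 17.57 servings → $7.03.
kale only: max(123/60, 1228/215) = 5.712 servings → $6.85.
banana + kale with both tight: 1.572 servings and 1.867 servings → $2.87.
Cheapest feasible corner: $2.87.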